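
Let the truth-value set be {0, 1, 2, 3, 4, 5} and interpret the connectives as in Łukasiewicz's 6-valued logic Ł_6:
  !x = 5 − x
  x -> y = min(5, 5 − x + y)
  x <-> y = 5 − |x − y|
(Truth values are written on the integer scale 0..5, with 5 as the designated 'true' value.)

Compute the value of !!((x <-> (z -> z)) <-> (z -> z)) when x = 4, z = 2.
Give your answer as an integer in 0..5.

z -> z = 2 -> 2 = 5
x <-> (z -> z) = 4 <-> 5 = 4
z -> z = 2 -> 2 = 5
(x <-> (z -> z)) <-> (z -> z) = 4 <-> 5 = 4
!((x <-> (z -> z)) <-> (z -> z)) = !4 = 1
!!((x <-> (z -> z)) <-> (z -> z)) = !1 = 4

4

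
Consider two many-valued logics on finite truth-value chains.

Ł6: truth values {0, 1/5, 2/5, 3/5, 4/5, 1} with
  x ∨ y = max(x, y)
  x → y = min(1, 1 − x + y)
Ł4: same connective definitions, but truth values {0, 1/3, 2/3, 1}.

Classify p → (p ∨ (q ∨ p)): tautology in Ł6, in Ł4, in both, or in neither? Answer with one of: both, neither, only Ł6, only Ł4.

In Ł6: every assignment gives 1 — tautology.
In Ł4: every assignment gives 1 — tautology.

both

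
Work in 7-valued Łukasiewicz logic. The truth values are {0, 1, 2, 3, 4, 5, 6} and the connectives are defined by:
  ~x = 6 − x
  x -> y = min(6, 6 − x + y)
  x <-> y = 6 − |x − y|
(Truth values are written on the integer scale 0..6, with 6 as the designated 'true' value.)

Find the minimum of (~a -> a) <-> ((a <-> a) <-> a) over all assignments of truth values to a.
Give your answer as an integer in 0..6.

Take a = 3:
~a = ~3 = 3
~a -> a = 3 -> 3 = 6
a <-> a = 3 <-> 3 = 6
(a <-> a) <-> a = 6 <-> 3 = 3
(~a -> a) <-> ((a <-> a) <-> a) = 6 <-> 3 = 3
No assignment yields a value below 3, so this is the minimum.

3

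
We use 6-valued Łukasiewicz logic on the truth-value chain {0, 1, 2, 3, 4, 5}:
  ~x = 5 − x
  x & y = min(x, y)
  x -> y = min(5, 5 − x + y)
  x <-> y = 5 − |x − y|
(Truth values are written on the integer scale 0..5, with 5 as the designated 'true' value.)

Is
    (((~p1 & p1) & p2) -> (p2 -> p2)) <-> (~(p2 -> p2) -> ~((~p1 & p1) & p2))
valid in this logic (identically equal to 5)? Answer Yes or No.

Yes

At p1 = 2, p2 = 4, for instance:
~p1 = ~2 = 3
~p1 & p1 = 3 & 2 = 2
(~p1 & p1) & p2 = 2 & 4 = 2
p2 -> p2 = 4 -> 4 = 5
((~p1 & p1) & p2) -> (p2 -> p2) = 2 -> 5 = 5
~(p2 -> p2) = ~5 = 0
~((~p1 & p1) & p2) = ~2 = 3
~(p2 -> p2) -> ~((~p1 & p1) & p2) = 0 -> 3 = 5
(((~p1 & p1) & p2) -> (p2 -> p2)) <-> (~(p2 -> p2) -> ~((~p1 & p1) & p2)) = 5 <-> 5 = 5
and checking the remaining 35 assignments likewise gives ≥ 5 in every case.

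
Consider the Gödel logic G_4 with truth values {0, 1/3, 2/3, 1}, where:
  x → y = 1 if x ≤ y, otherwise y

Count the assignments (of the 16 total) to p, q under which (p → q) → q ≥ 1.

10

p = 0, q = 0 ↦ 0  <
p = 0, q = 1/3 ↦ 1/3  <
p = 0, q = 2/3 ↦ 2/3  <
p = 0, q = 1 ↦ 1  ≥
p = 1/3, q = 0 ↦ 1  ≥
p = 1/3, q = 1/3 ↦ 1/3  <
p = 1/3, q = 2/3 ↦ 2/3  <
p = 1/3, q = 1 ↦ 1  ≥
p = 2/3, q = 0 ↦ 1  ≥
p = 2/3, q = 1/3 ↦ 1  ≥
p = 2/3, q = 2/3 ↦ 2/3  <
p = 2/3, q = 1 ↦ 1  ≥
p = 1, q = 0 ↦ 1  ≥
p = 1, q = 1/3 ↦ 1  ≥
p = 1, q = 2/3 ↦ 1  ≥
p = 1, q = 1 ↦ 1  ≥
So 10 of the 16 assignments meet the threshold.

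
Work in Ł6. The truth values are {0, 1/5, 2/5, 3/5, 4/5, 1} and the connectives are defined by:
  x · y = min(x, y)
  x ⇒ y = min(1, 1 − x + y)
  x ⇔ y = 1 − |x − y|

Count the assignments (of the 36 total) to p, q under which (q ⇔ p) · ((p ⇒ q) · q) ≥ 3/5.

value 1: 1 assignment (counts)
value 4/5: 4 assignments (counts)
value 3/5: 7 assignments (counts)
value 2/5: 9 assignments
value 1/5: 8 assignments
value 0: 7 assignments
So 12 of the 36 assignments meet the threshold.

12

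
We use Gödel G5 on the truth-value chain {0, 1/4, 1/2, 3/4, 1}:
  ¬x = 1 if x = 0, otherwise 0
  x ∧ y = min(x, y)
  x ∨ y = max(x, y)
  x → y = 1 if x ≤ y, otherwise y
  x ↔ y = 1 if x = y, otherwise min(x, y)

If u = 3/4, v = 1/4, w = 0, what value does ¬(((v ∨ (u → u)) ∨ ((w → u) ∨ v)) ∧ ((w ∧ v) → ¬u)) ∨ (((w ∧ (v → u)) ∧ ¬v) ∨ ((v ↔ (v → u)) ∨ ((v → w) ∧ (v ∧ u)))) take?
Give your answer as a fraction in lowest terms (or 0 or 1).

1/4

u → u = 3/4 → 3/4 = 1
v ∨ (u → u) = 1/4 ∨ 1 = 1
w → u = 0 → 3/4 = 1
(w → u) ∨ v = 1 ∨ 1/4 = 1
(v ∨ (u → u)) ∨ ((w → u) ∨ v) = 1 ∨ 1 = 1
w ∧ v = 0 ∧ 1/4 = 0
¬u = ¬3/4 = 0
(w ∧ v) → ¬u = 0 → 0 = 1
((v ∨ (u → u)) ∨ ((w → u) ∨ v)) ∧ ((w ∧ v) → ¬u) = 1 ∧ 1 = 1
¬(((v ∨ (u → u)) ∨ ((w → u) ∨ v)) ∧ ((w ∧ v) → ¬u)) = ¬1 = 0
v → u = 1/4 → 3/4 = 1
w ∧ (v → u) = 0 ∧ 1 = 0
¬v = ¬1/4 = 0
(w ∧ (v → u)) ∧ ¬v = 0 ∧ 0 = 0
v → u = 1/4 → 3/4 = 1
v ↔ (v → u) = 1/4 ↔ 1 = 1/4
v → w = 1/4 → 0 = 0
v ∧ u = 1/4 ∧ 3/4 = 1/4
(v → w) ∧ (v ∧ u) = 0 ∧ 1/4 = 0
(v ↔ (v → u)) ∨ ((v → w) ∧ (v ∧ u)) = 1/4 ∨ 0 = 1/4
((w ∧ (v → u)) ∧ ¬v) ∨ ((v ↔ (v → u)) ∨ ((v → w) ∧ (v ∧ u))) = 0 ∨ 1/4 = 1/4
¬(((v ∨ (u → u)) ∨ ((w → u) ∨ v)) ∧ ((w ∧ v) → ¬u)) ∨ (((w ∧ (v → u)) ∧ ¬v) ∨ ((v ↔ (v → u)) ∨ ((v → w) ∧ (v ∧ u)))) = 0 ∨ 1/4 = 1/4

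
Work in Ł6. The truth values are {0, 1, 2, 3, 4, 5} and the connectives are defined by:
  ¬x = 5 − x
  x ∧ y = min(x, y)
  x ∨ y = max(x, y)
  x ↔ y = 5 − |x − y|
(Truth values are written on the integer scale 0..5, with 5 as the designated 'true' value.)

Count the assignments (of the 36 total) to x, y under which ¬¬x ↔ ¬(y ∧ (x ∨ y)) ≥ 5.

6

value 5: 6 assignments (counts)
value 4: 10 assignments
value 3: 8 assignments
value 2: 6 assignments
value 1: 4 assignments
value 0: 2 assignments
So 6 of the 36 assignments meet the threshold.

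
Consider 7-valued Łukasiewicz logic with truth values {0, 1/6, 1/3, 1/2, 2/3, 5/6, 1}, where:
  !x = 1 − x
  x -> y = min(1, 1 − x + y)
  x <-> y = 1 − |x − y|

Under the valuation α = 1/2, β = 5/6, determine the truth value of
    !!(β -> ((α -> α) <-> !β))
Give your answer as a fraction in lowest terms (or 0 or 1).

1/3

α -> α = 1/2 -> 1/2 = 1
!β = !5/6 = 1/6
(α -> α) <-> !β = 1 <-> 1/6 = 1/6
β -> ((α -> α) <-> !β) = 5/6 -> 1/6 = 1/3
!(β -> ((α -> α) <-> !β)) = !1/3 = 2/3
!!(β -> ((α -> α) <-> !β)) = !2/3 = 1/3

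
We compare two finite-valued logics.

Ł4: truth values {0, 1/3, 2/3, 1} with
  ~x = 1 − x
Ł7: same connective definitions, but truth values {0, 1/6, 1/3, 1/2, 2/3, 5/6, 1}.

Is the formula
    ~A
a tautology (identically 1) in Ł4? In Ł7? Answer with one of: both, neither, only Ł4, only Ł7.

neither

In Ł4: at A = 1/3 the value is 2/3 — not a tautology.
In Ł7: at A = 1/6 the value is 5/6 — not a tautology.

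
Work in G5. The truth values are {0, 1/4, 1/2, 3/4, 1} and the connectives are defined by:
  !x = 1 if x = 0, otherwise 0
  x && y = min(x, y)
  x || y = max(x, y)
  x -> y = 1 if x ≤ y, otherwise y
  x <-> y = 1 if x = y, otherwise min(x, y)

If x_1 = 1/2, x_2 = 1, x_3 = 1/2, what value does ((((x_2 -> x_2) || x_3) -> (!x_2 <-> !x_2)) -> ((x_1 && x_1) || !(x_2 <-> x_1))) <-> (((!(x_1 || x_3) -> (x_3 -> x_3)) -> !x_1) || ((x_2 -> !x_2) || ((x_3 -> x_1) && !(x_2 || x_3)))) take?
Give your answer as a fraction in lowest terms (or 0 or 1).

0

x_2 -> x_2 = 1 -> 1 = 1
(x_2 -> x_2) || x_3 = 1 || 1/2 = 1
!x_2 = !1 = 0
!x_2 = !1 = 0
!x_2 <-> !x_2 = 0 <-> 0 = 1
((x_2 -> x_2) || x_3) -> (!x_2 <-> !x_2) = 1 -> 1 = 1
x_1 && x_1 = 1/2 && 1/2 = 1/2
x_2 <-> x_1 = 1 <-> 1/2 = 1/2
!(x_2 <-> x_1) = !1/2 = 0
(x_1 && x_1) || !(x_2 <-> x_1) = 1/2 || 0 = 1/2
(((x_2 -> x_2) || x_3) -> (!x_2 <-> !x_2)) -> ((x_1 && x_1) || !(x_2 <-> x_1)) = 1 -> 1/2 = 1/2
x_1 || x_3 = 1/2 || 1/2 = 1/2
!(x_1 || x_3) = !1/2 = 0
x_3 -> x_3 = 1/2 -> 1/2 = 1
!(x_1 || x_3) -> (x_3 -> x_3) = 0 -> 1 = 1
!x_1 = !1/2 = 0
(!(x_1 || x_3) -> (x_3 -> x_3)) -> !x_1 = 1 -> 0 = 0
!x_2 = !1 = 0
x_2 -> !x_2 = 1 -> 0 = 0
x_3 -> x_1 = 1/2 -> 1/2 = 1
x_2 || x_3 = 1 || 1/2 = 1
!(x_2 || x_3) = !1 = 0
(x_3 -> x_1) && !(x_2 || x_3) = 1 && 0 = 0
(x_2 -> !x_2) || ((x_3 -> x_1) && !(x_2 || x_3)) = 0 || 0 = 0
((!(x_1 || x_3) -> (x_3 -> x_3)) -> !x_1) || ((x_2 -> !x_2) || ((x_3 -> x_1) && !(x_2 || x_3))) = 0 || 0 = 0
((((x_2 -> x_2) || x_3) -> (!x_2 <-> !x_2)) -> ((x_1 && x_1) || !(x_2 <-> x_1))) <-> (((!(x_1 || x_3) -> (x_3 -> x_3)) -> !x_1) || ((x_2 -> !x_2) || ((x_3 -> x_1) && !(x_2 || x_3)))) = 1/2 <-> 0 = 0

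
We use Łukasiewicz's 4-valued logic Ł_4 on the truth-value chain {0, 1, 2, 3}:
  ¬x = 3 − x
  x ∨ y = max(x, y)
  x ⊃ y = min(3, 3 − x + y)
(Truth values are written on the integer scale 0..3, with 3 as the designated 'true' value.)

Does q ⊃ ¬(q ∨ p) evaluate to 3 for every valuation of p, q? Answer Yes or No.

No

Counterexample: take p = 0, q = 2.
q ∨ p = 2 ∨ 0 = 2
¬(q ∨ p) = ¬2 = 1
q ⊃ ¬(q ∨ p) = 2 ⊃ 1 = 2
This gives 2 ≠ 3.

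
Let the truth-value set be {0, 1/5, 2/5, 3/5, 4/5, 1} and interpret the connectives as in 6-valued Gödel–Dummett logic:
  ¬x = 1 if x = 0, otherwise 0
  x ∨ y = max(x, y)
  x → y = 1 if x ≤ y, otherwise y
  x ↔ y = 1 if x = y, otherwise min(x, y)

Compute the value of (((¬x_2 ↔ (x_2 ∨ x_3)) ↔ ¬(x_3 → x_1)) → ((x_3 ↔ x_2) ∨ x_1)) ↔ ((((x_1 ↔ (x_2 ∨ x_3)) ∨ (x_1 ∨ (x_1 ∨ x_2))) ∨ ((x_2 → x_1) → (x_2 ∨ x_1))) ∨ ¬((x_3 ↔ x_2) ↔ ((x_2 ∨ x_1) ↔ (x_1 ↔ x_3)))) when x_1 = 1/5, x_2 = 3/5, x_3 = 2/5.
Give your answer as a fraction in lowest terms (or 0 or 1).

¬x_2 = ¬3/5 = 0
x_2 ∨ x_3 = 3/5 ∨ 2/5 = 3/5
¬x_2 ↔ (x_2 ∨ x_3) = 0 ↔ 3/5 = 0
x_3 → x_1 = 2/5 → 1/5 = 1/5
¬(x_3 → x_1) = ¬1/5 = 0
(¬x_2 ↔ (x_2 ∨ x_3)) ↔ ¬(x_3 → x_1) = 0 ↔ 0 = 1
x_3 ↔ x_2 = 2/5 ↔ 3/5 = 2/5
(x_3 ↔ x_2) ∨ x_1 = 2/5 ∨ 1/5 = 2/5
((¬x_2 ↔ (x_2 ∨ x_3)) ↔ ¬(x_3 → x_1)) → ((x_3 ↔ x_2) ∨ x_1) = 1 → 2/5 = 2/5
x_2 ∨ x_3 = 3/5 ∨ 2/5 = 3/5
x_1 ↔ (x_2 ∨ x_3) = 1/5 ↔ 3/5 = 1/5
x_1 ∨ x_2 = 1/5 ∨ 3/5 = 3/5
x_1 ∨ (x_1 ∨ x_2) = 1/5 ∨ 3/5 = 3/5
(x_1 ↔ (x_2 ∨ x_3)) ∨ (x_1 ∨ (x_1 ∨ x_2)) = 1/5 ∨ 3/5 = 3/5
x_2 → x_1 = 3/5 → 1/5 = 1/5
x_2 ∨ x_1 = 3/5 ∨ 1/5 = 3/5
(x_2 → x_1) → (x_2 ∨ x_1) = 1/5 → 3/5 = 1
((x_1 ↔ (x_2 ∨ x_3)) ∨ (x_1 ∨ (x_1 ∨ x_2))) ∨ ((x_2 → x_1) → (x_2 ∨ x_1)) = 3/5 ∨ 1 = 1
x_3 ↔ x_2 = 2/5 ↔ 3/5 = 2/5
x_2 ∨ x_1 = 3/5 ∨ 1/5 = 3/5
x_1 ↔ x_3 = 1/5 ↔ 2/5 = 1/5
(x_2 ∨ x_1) ↔ (x_1 ↔ x_3) = 3/5 ↔ 1/5 = 1/5
(x_3 ↔ x_2) ↔ ((x_2 ∨ x_1) ↔ (x_1 ↔ x_3)) = 2/5 ↔ 1/5 = 1/5
¬((x_3 ↔ x_2) ↔ ((x_2 ∨ x_1) ↔ (x_1 ↔ x_3))) = ¬1/5 = 0
(((x_1 ↔ (x_2 ∨ x_3)) ∨ (x_1 ∨ (x_1 ∨ x_2))) ∨ ((x_2 → x_1) → (x_2 ∨ x_1))) ∨ ¬((x_3 ↔ x_2) ↔ ((x_2 ∨ x_1) ↔ (x_1 ↔ x_3))) = 1 ∨ 0 = 1
(((¬x_2 ↔ (x_2 ∨ x_3)) ↔ ¬(x_3 → x_1)) → ((x_3 ↔ x_2) ∨ x_1)) ↔ ((((x_1 ↔ (x_2 ∨ x_3)) ∨ (x_1 ∨ (x_1 ∨ x_2))) ∨ ((x_2 → x_1) → (x_2 ∨ x_1))) ∨ ¬((x_3 ↔ x_2) ↔ ((x_2 ∨ x_1) ↔ (x_1 ↔ x_3)))) = 2/5 ↔ 1 = 2/5

2/5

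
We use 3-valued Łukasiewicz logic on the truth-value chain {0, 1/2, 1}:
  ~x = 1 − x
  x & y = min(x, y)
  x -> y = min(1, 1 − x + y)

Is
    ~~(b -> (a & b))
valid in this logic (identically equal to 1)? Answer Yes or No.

Counterexample: take a = 0, b = 1/2.
a & b = 0 & 1/2 = 0
b -> (a & b) = 1/2 -> 0 = 1/2
~(b -> (a & b)) = ~1/2 = 1/2
~~(b -> (a & b)) = ~1/2 = 1/2
This gives 1/2 ≠ 1.

No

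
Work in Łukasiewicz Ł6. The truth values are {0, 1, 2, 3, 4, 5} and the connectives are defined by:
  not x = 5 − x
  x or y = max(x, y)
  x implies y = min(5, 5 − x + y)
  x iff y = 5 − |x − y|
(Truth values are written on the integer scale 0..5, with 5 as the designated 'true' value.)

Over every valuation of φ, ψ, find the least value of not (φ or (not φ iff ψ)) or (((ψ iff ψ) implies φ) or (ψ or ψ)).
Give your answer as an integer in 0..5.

Take φ = 1, ψ = 2:
not φ = not 1 = 4
not φ iff ψ = 4 iff 2 = 3
φ or (not φ iff ψ) = 1 or 3 = 3
not (φ or (not φ iff ψ)) = not 3 = 2
ψ iff ψ = 2 iff 2 = 5
(ψ iff ψ) implies φ = 5 implies 1 = 1
ψ or ψ = 2 or 2 = 2
((ψ iff ψ) implies φ) or (ψ or ψ) = 1 or 2 = 2
not (φ or (not φ iff ψ)) or (((ψ iff ψ) implies φ) or (ψ or ψ)) = 2 or 2 = 2
No assignment yields a value below 2, so this is the minimum.

2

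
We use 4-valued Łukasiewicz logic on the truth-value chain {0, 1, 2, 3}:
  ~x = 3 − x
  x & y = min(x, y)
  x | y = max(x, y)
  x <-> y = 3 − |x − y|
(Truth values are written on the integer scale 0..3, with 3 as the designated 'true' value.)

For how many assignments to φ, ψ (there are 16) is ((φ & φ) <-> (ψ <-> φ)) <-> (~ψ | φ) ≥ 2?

11

φ = 0, ψ = 0 ↦ 0  <
φ = 0, ψ = 1 ↦ 2  ≥
φ = 0, ψ = 2 ↦ 2  ≥
φ = 0, ψ = 3 ↦ 0  <
φ = 1, ψ = 0 ↦ 2  ≥
φ = 1, ψ = 1 ↦ 2  ≥
φ = 1, ψ = 2 ↦ 2  ≥
φ = 1, ψ = 3 ↦ 1  <
φ = 2, ψ = 0 ↦ 2  ≥
φ = 2, ψ = 1 ↦ 2  ≥
φ = 2, ψ = 2 ↦ 3  ≥
φ = 2, ψ = 3 ↦ 2  ≥
φ = 3, ψ = 0 ↦ 0  <
φ = 3, ψ = 1 ↦ 1  <
φ = 3, ψ = 2 ↦ 2  ≥
φ = 3, ψ = 3 ↦ 3  ≥
So 11 of the 16 assignments meet the threshold.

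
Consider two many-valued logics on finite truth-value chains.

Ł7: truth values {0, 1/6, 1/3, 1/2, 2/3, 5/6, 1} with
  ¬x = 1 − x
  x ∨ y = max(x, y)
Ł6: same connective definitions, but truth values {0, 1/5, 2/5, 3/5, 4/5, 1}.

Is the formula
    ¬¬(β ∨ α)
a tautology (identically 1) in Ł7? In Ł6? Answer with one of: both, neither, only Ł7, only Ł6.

In Ł7: at α = 0, β = 0 the value is 0 — not a tautology.
In Ł6: at α = 0, β = 0 the value is 0 — not a tautology.

neither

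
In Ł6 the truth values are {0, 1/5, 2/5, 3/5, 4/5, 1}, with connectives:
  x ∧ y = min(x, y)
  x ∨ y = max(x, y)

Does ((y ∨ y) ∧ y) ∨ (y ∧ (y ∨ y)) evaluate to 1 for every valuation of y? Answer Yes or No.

Counterexample: take y = 0.
y ∨ y = 0 ∨ 0 = 0
(y ∨ y) ∧ y = 0 ∧ 0 = 0
y ∧ (y ∨ y) = 0 ∧ 0 = 0
((y ∨ y) ∧ y) ∨ (y ∧ (y ∨ y)) = 0 ∨ 0 = 0
This gives 0 ≠ 1.

No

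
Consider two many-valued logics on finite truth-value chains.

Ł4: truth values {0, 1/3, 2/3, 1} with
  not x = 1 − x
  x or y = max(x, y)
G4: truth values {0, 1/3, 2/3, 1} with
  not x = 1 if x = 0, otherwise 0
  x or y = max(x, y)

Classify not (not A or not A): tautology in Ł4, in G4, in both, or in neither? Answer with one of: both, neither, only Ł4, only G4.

neither

In Ł4: at A = 0 the value is 0 — not a tautology.
In G4: at A = 0 the value is 0 — not a tautology.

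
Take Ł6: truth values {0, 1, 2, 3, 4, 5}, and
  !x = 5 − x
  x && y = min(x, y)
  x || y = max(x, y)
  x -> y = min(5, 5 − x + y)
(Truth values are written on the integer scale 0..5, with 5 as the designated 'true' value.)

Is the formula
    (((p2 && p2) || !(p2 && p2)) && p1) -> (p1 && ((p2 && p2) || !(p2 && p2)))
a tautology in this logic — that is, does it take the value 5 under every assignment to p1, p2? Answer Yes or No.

At p1 = 4, p2 = 1, for instance:
p2 && p2 = 1 && 1 = 1
p2 && p2 = 1 && 1 = 1
!(p2 && p2) = !1 = 4
(p2 && p2) || !(p2 && p2) = 1 || 4 = 4
((p2 && p2) || !(p2 && p2)) && p1 = 4 && 4 = 4
p1 && ((p2 && p2) || !(p2 && p2)) = 4 && 4 = 4
(((p2 && p2) || !(p2 && p2)) && p1) -> (p1 && ((p2 && p2) || !(p2 && p2))) = 4 -> 4 = 5
and checking the remaining 35 assignments likewise gives ≥ 5 in every case.

Yes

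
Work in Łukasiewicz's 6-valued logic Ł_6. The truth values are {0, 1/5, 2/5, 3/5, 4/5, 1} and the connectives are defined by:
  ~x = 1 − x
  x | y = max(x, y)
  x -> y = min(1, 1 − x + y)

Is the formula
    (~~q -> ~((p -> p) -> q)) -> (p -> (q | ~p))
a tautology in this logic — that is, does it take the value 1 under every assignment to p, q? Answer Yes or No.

Counterexample: take p = 3/5, q = 0.
~q = ~0 = 1
~~q = ~1 = 0
p -> p = 3/5 -> 3/5 = 1
(p -> p) -> q = 1 -> 0 = 0
~((p -> p) -> q) = ~0 = 1
~~q -> ~((p -> p) -> q) = 0 -> 1 = 1
~p = ~3/5 = 2/5
q | ~p = 0 | 2/5 = 2/5
p -> (q | ~p) = 3/5 -> 2/5 = 4/5
(~~q -> ~((p -> p) -> q)) -> (p -> (q | ~p)) = 1 -> 4/5 = 4/5
This gives 4/5 ≠ 1.

No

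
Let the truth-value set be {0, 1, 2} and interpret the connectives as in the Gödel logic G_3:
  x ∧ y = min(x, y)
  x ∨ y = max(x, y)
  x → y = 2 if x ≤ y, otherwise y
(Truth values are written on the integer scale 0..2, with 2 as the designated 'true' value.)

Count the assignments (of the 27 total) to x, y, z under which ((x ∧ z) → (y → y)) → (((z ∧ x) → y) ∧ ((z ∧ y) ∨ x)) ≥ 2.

8

value 2: 8 assignments (counts)
value 1: 10 assignments
value 0: 9 assignments
So 8 of the 27 assignments meet the threshold.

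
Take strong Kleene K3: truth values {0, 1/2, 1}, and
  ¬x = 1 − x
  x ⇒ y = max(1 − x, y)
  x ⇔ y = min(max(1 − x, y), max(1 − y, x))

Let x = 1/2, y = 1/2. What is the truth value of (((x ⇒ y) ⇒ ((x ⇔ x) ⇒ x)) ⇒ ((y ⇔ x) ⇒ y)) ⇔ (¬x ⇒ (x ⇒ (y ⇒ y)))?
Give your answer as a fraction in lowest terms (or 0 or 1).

1/2

x ⇒ y = 1/2 ⇒ 1/2 = 1/2
x ⇔ x = 1/2 ⇔ 1/2 = 1/2
(x ⇔ x) ⇒ x = 1/2 ⇒ 1/2 = 1/2
(x ⇒ y) ⇒ ((x ⇔ x) ⇒ x) = 1/2 ⇒ 1/2 = 1/2
y ⇔ x = 1/2 ⇔ 1/2 = 1/2
(y ⇔ x) ⇒ y = 1/2 ⇒ 1/2 = 1/2
((x ⇒ y) ⇒ ((x ⇔ x) ⇒ x)) ⇒ ((y ⇔ x) ⇒ y) = 1/2 ⇒ 1/2 = 1/2
¬x = ¬1/2 = 1/2
y ⇒ y = 1/2 ⇒ 1/2 = 1/2
x ⇒ (y ⇒ y) = 1/2 ⇒ 1/2 = 1/2
¬x ⇒ (x ⇒ (y ⇒ y)) = 1/2 ⇒ 1/2 = 1/2
(((x ⇒ y) ⇒ ((x ⇔ x) ⇒ x)) ⇒ ((y ⇔ x) ⇒ y)) ⇔ (¬x ⇒ (x ⇒ (y ⇒ y))) = 1/2 ⇔ 1/2 = 1/2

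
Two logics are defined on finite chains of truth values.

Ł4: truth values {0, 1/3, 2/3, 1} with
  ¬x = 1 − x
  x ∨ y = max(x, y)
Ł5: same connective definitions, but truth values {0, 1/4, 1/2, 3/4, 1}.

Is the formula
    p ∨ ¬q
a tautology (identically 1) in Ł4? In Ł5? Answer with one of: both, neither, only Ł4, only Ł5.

In Ł4: at p = 0, q = 1/3 the value is 2/3 — not a tautology.
In Ł5: at p = 0, q = 1/4 the value is 3/4 — not a tautology.

neither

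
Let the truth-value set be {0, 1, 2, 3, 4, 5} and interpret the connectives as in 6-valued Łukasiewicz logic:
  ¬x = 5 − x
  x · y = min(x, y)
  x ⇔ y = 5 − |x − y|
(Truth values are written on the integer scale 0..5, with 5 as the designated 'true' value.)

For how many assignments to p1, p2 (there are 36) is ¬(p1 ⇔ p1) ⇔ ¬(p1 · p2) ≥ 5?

1

value 5: 1 assignment (counts)
value 4: 3 assignments
value 3: 5 assignments
value 2: 7 assignments
value 1: 9 assignments
value 0: 11 assignments
So 1 of the 36 assignments meets the threshold.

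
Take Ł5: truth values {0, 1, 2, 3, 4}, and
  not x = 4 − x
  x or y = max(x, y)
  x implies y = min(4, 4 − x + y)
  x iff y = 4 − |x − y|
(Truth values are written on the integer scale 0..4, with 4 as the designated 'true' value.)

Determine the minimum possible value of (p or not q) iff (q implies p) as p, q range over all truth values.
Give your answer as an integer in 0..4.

Take p = 2, q = 2:
not q = not 2 = 2
p or not q = 2 or 2 = 2
q implies p = 2 implies 2 = 4
(p or not q) iff (q implies p) = 2 iff 4 = 2
No assignment yields a value below 2, so this is the minimum.

2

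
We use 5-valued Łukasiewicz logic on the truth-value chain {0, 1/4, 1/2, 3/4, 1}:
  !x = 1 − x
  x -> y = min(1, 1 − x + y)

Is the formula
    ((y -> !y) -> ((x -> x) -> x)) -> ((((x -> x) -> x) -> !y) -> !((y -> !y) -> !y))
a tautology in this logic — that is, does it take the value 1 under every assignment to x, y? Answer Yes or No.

Counterexample: take x = 0, y = 3/4.
!y = !3/4 = 1/4
y -> !y = 3/4 -> 1/4 = 1/2
x -> x = 0 -> 0 = 1
(x -> x) -> x = 1 -> 0 = 0
(y -> !y) -> ((x -> x) -> x) = 1/2 -> 0 = 1/2
x -> x = 0 -> 0 = 1
(x -> x) -> x = 1 -> 0 = 0
!y = !3/4 = 1/4
((x -> x) -> x) -> !y = 0 -> 1/4 = 1
!y = !3/4 = 1/4
y -> !y = 3/4 -> 1/4 = 1/2
(y -> !y) -> !y = 1/2 -> 1/4 = 3/4
!((y -> !y) -> !y) = !3/4 = 1/4
(((x -> x) -> x) -> !y) -> !((y -> !y) -> !y) = 1 -> 1/4 = 1/4
((y -> !y) -> ((x -> x) -> x)) -> ((((x -> x) -> x) -> !y) -> !((y -> !y) -> !y)) = 1/2 -> 1/4 = 3/4
This gives 3/4 ≠ 1.

No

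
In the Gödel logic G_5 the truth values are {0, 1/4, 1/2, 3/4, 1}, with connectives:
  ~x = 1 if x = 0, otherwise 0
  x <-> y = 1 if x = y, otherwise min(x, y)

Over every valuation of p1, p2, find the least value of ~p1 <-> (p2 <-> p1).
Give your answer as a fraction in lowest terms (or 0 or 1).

0

Take p1 = 0, p2 = 1/4:
~p1 = ~0 = 1
p2 <-> p1 = 1/4 <-> 0 = 0
~p1 <-> (p2 <-> p1) = 1 <-> 0 = 0
No assignment yields a value below 0, so this is the minimum.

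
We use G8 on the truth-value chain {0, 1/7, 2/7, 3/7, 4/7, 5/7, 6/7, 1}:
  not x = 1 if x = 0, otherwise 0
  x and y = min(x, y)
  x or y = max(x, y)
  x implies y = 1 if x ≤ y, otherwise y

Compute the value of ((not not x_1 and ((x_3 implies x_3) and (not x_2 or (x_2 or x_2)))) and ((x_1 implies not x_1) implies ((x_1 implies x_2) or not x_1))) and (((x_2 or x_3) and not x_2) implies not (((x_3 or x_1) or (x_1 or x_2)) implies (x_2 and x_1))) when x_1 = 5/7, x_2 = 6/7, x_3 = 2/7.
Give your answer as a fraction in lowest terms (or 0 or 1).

6/7

not x_1 = not 5/7 = 0
not not x_1 = not 0 = 1
x_3 implies x_3 = 2/7 implies 2/7 = 1
not x_2 = not 6/7 = 0
x_2 or x_2 = 6/7 or 6/7 = 6/7
not x_2 or (x_2 or x_2) = 0 or 6/7 = 6/7
(x_3 implies x_3) and (not x_2 or (x_2 or x_2)) = 1 and 6/7 = 6/7
not not x_1 and ((x_3 implies x_3) and (not x_2 or (x_2 or x_2))) = 1 and 6/7 = 6/7
not x_1 = not 5/7 = 0
x_1 implies not x_1 = 5/7 implies 0 = 0
x_1 implies x_2 = 5/7 implies 6/7 = 1
not x_1 = not 5/7 = 0
(x_1 implies x_2) or not x_1 = 1 or 0 = 1
(x_1 implies not x_1) implies ((x_1 implies x_2) or not x_1) = 0 implies 1 = 1
(not not x_1 and ((x_3 implies x_3) and (not x_2 or (x_2 or x_2)))) and ((x_1 implies not x_1) implies ((x_1 implies x_2) or not x_1)) = 6/7 and 1 = 6/7
x_2 or x_3 = 6/7 or 2/7 = 6/7
not x_2 = not 6/7 = 0
(x_2 or x_3) and not x_2 = 6/7 and 0 = 0
x_3 or x_1 = 2/7 or 5/7 = 5/7
x_1 or x_2 = 5/7 or 6/7 = 6/7
(x_3 or x_1) or (x_1 or x_2) = 5/7 or 6/7 = 6/7
x_2 and x_1 = 6/7 and 5/7 = 5/7
((x_3 or x_1) or (x_1 or x_2)) implies (x_2 and x_1) = 6/7 implies 5/7 = 5/7
not (((x_3 or x_1) or (x_1 or x_2)) implies (x_2 and x_1)) = not 5/7 = 0
((x_2 or x_3) and not x_2) implies not (((x_3 or x_1) or (x_1 or x_2)) implies (x_2 and x_1)) = 0 implies 0 = 1
((not not x_1 and ((x_3 implies x_3) and (not x_2 or (x_2 or x_2)))) and ((x_1 implies not x_1) implies ((x_1 implies x_2) or not x_1))) and (((x_2 or x_3) and not x_2) implies not (((x_3 or x_1) or (x_1 or x_2)) implies (x_2 and x_1))) = 6/7 and 1 = 6/7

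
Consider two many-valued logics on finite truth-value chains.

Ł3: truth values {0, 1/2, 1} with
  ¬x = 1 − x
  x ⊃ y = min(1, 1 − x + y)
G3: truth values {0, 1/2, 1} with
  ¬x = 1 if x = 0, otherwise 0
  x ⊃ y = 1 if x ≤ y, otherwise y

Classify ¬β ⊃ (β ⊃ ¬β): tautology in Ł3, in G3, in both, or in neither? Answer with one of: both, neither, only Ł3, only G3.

In Ł3: every assignment gives 1 — tautology.
In G3: every assignment gives 1 — tautology.

both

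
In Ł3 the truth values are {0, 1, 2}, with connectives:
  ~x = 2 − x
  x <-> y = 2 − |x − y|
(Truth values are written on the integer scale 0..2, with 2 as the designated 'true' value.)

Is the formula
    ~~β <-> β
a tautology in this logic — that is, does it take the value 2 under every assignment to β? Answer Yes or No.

β = 0 ↦ 2
β = 1 ↦ 2
β = 2 ↦ 2
Every assignment gives a value ≥ 2.

Yes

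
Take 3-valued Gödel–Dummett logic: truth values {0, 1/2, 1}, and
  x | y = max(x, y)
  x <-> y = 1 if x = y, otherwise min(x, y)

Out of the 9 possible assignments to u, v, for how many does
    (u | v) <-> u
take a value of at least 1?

6

u = 0, v = 0 ↦ 1  ≥
u = 0, v = 1/2 ↦ 0  <
u = 0, v = 1 ↦ 0  <
u = 1/2, v = 0 ↦ 1  ≥
u = 1/2, v = 1/2 ↦ 1  ≥
u = 1/2, v = 1 ↦ 1/2  <
u = 1, v = 0 ↦ 1  ≥
u = 1, v = 1/2 ↦ 1  ≥
u = 1, v = 1 ↦ 1  ≥
So 6 of the 9 assignments meet the threshold.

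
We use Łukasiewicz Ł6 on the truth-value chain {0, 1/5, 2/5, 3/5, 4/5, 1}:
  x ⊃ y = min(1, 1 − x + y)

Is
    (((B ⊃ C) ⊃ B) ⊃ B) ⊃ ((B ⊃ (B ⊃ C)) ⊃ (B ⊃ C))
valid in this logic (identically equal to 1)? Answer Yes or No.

Yes

At B = 4/5, C = 0, for instance:
B ⊃ C = 4/5 ⊃ 0 = 1/5
(B ⊃ C) ⊃ B = 1/5 ⊃ 4/5 = 1
((B ⊃ C) ⊃ B) ⊃ B = 1 ⊃ 4/5 = 4/5
B ⊃ (B ⊃ C) = 4/5 ⊃ 1/5 = 2/5
(B ⊃ (B ⊃ C)) ⊃ (B ⊃ C) = 2/5 ⊃ 1/5 = 4/5
(((B ⊃ C) ⊃ B) ⊃ B) ⊃ ((B ⊃ (B ⊃ C)) ⊃ (B ⊃ C)) = 4/5 ⊃ 4/5 = 1
and checking the remaining 35 assignments likewise gives ≥ 1 in every case.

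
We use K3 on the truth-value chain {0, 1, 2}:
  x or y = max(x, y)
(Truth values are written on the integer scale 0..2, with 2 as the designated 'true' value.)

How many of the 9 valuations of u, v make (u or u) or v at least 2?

u = 0, v = 0 ↦ 0  <
u = 0, v = 1 ↦ 1  <
u = 0, v = 2 ↦ 2  ≥
u = 1, v = 0 ↦ 1  <
u = 1, v = 1 ↦ 1  <
u = 1, v = 2 ↦ 2  ≥
u = 2, v = 0 ↦ 2  ≥
u = 2, v = 1 ↦ 2  ≥
u = 2, v = 2 ↦ 2  ≥
So 5 of the 9 assignments meet the threshold.

5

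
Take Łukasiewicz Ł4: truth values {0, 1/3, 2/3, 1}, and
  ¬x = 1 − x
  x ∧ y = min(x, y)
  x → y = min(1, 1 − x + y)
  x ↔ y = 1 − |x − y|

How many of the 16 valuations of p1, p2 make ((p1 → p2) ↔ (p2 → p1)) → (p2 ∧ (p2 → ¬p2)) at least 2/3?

p1 = 0, p2 = 0 ↦ 0  <
p1 = 0, p2 = 1/3 ↦ 2/3  ≥
p1 = 0, p2 = 2/3 ↦ 1  ≥
p1 = 0, p2 = 1 ↦ 1  ≥
p1 = 1/3, p2 = 0 ↦ 1/3  <
p1 = 1/3, p2 = 1/3 ↦ 1/3  <
p1 = 1/3, p2 = 2/3 ↦ 1  ≥
p1 = 1/3, p2 = 1 ↦ 2/3  ≥
p1 = 2/3, p2 = 0 ↦ 2/3  ≥
p1 = 2/3, p2 = 1/3 ↦ 2/3  ≥
p1 = 2/3, p2 = 2/3 ↦ 2/3  ≥
p1 = 2/3, p2 = 1 ↦ 1/3  <
p1 = 1, p2 = 0 ↦ 1  ≥
p1 = 1, p2 = 1/3 ↦ 1  ≥
p1 = 1, p2 = 2/3 ↦ 1  ≥
p1 = 1, p2 = 1 ↦ 0  <
So 11 of the 16 assignments meet the threshold.

11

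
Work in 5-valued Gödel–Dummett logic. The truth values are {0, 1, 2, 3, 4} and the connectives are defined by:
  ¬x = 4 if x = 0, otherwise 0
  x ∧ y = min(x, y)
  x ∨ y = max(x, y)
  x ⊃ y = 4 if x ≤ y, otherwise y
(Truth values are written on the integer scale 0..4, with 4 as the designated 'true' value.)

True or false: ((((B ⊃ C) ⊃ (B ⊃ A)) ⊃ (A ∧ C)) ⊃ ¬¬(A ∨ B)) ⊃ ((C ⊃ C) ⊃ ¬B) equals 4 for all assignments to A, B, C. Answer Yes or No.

No

Counterexample: take A = 0, B = 1, C = 0.
B ⊃ C = 1 ⊃ 0 = 0
B ⊃ A = 1 ⊃ 0 = 0
(B ⊃ C) ⊃ (B ⊃ A) = 0 ⊃ 0 = 4
A ∧ C = 0 ∧ 0 = 0
((B ⊃ C) ⊃ (B ⊃ A)) ⊃ (A ∧ C) = 4 ⊃ 0 = 0
A ∨ B = 0 ∨ 1 = 1
¬(A ∨ B) = ¬1 = 0
¬¬(A ∨ B) = ¬0 = 4
(((B ⊃ C) ⊃ (B ⊃ A)) ⊃ (A ∧ C)) ⊃ ¬¬(A ∨ B) = 0 ⊃ 4 = 4
C ⊃ C = 0 ⊃ 0 = 4
¬B = ¬1 = 0
(C ⊃ C) ⊃ ¬B = 4 ⊃ 0 = 0
((((B ⊃ C) ⊃ (B ⊃ A)) ⊃ (A ∧ C)) ⊃ ¬¬(A ∨ B)) ⊃ ((C ⊃ C) ⊃ ¬B) = 4 ⊃ 0 = 0
This gives 0 ≠ 4.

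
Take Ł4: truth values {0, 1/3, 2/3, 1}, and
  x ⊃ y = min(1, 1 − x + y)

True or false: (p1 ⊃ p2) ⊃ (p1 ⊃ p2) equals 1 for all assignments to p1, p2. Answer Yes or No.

p1 = 0, p2 = 0 ↦ 1
p1 = 0, p2 = 1/3 ↦ 1
p1 = 0, p2 = 2/3 ↦ 1
p1 = 0, p2 = 1 ↦ 1
p1 = 1/3, p2 = 0 ↦ 1
p1 = 1/3, p2 = 1/3 ↦ 1
p1 = 1/3, p2 = 2/3 ↦ 1
p1 = 1/3, p2 = 1 ↦ 1
p1 = 2/3, p2 = 0 ↦ 1
p1 = 2/3, p2 = 1/3 ↦ 1
p1 = 2/3, p2 = 2/3 ↦ 1
p1 = 2/3, p2 = 1 ↦ 1
p1 = 1, p2 = 0 ↦ 1
p1 = 1, p2 = 1/3 ↦ 1
p1 = 1, p2 = 2/3 ↦ 1
p1 = 1, p2 = 1 ↦ 1
Every assignment gives a value ≥ 1.

Yes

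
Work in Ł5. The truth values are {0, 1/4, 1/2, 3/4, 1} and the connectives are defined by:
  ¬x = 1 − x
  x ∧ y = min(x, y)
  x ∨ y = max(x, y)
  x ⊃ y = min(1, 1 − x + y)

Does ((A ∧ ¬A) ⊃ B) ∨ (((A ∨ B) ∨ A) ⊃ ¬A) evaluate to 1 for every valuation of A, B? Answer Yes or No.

Counterexample: take A = 3/4, B = 0.
¬A = ¬3/4 = 1/4
A ∧ ¬A = 3/4 ∧ 1/4 = 1/4
(A ∧ ¬A) ⊃ B = 1/4 ⊃ 0 = 3/4
A ∨ B = 3/4 ∨ 0 = 3/4
(A ∨ B) ∨ A = 3/4 ∨ 3/4 = 3/4
¬A = ¬3/4 = 1/4
((A ∨ B) ∨ A) ⊃ ¬A = 3/4 ⊃ 1/4 = 1/2
((A ∧ ¬A) ⊃ B) ∨ (((A ∨ B) ∨ A) ⊃ ¬A) = 3/4 ∨ 1/2 = 3/4
This gives 3/4 ≠ 1.

No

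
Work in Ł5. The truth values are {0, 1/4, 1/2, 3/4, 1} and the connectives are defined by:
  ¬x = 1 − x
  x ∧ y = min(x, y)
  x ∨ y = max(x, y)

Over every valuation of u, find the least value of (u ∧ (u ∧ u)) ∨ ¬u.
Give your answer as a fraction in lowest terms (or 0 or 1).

Take u = 1/2:
u ∧ u = 1/2 ∧ 1/2 = 1/2
u ∧ (u ∧ u) = 1/2 ∧ 1/2 = 1/2
¬u = ¬1/2 = 1/2
(u ∧ (u ∧ u)) ∨ ¬u = 1/2 ∨ 1/2 = 1/2
No assignment yields a value below 1/2, so this is the minimum.

1/2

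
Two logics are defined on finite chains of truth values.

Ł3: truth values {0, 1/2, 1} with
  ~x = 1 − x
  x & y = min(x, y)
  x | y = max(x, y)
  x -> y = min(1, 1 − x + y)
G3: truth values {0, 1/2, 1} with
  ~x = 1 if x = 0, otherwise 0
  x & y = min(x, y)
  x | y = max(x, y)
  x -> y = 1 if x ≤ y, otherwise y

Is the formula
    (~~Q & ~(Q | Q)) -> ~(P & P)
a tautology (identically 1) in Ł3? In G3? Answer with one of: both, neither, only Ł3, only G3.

In Ł3: at P = 1, Q = 1/2 the value is 1/2 — not a tautology.
In G3: every assignment gives 1 — tautology.

only G3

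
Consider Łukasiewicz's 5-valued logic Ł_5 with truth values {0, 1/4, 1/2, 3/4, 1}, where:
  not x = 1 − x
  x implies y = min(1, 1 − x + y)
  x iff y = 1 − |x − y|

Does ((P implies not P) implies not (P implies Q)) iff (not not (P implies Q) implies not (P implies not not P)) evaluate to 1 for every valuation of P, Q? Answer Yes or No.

Counterexample: take P = 3/4, Q = 0.
not P = not 3/4 = 1/4
P implies not P = 3/4 implies 1/4 = 1/2
P implies Q = 3/4 implies 0 = 1/4
not (P implies Q) = not 1/4 = 3/4
(P implies not P) implies not (P implies Q) = 1/2 implies 3/4 = 1
P implies Q = 3/4 implies 0 = 1/4
not (P implies Q) = not 1/4 = 3/4
not not (P implies Q) = not 3/4 = 1/4
not P = not 3/4 = 1/4
not not P = not 1/4 = 3/4
P implies not not P = 3/4 implies 3/4 = 1
not (P implies not not P) = not 1 = 0
not not (P implies Q) implies not (P implies not not P) = 1/4 implies 0 = 3/4
((P implies not P) implies not (P implies Q)) iff (not not (P implies Q) implies not (P implies not not P)) = 1 iff 3/4 = 3/4
This gives 3/4 ≠ 1.

No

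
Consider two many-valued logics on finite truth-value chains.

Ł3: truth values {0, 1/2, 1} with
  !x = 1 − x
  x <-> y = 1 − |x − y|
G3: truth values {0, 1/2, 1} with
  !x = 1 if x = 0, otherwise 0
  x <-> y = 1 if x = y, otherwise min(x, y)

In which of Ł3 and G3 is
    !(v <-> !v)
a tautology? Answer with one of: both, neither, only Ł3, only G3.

In Ł3: at v = 1/2 the value is 0 — not a tautology.
In G3: every assignment gives 1 — tautology.

only G3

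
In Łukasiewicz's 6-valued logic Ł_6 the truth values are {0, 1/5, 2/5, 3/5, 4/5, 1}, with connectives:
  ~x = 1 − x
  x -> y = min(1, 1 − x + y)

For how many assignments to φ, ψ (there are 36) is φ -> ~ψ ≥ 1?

value 1: 21 assignments (counts)
value 4/5: 5 assignments
value 3/5: 4 assignments
value 2/5: 3 assignments
value 1/5: 2 assignments
value 0: 1 assignment
So 21 of the 36 assignments meet the threshold.

21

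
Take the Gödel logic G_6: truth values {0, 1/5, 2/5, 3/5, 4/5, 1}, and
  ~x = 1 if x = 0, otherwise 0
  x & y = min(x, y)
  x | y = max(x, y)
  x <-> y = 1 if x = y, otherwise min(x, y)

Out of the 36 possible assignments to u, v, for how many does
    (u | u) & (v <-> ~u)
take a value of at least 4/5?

value 1: 1 assignment (counts)
value 4/5: 1 assignment (counts)
value 3/5: 1 assignment
value 2/5: 1 assignment
value 1/5: 1 assignment
value 0: 31 assignments
So 2 of the 36 assignments meet the threshold.

2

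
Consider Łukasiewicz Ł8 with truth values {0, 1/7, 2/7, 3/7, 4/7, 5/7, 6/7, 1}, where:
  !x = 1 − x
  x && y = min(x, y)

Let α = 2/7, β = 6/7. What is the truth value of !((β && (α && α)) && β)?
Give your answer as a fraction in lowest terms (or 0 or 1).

5/7

α && α = 2/7 && 2/7 = 2/7
β && (α && α) = 6/7 && 2/7 = 2/7
(β && (α && α)) && β = 2/7 && 6/7 = 2/7
!((β && (α && α)) && β) = !2/7 = 5/7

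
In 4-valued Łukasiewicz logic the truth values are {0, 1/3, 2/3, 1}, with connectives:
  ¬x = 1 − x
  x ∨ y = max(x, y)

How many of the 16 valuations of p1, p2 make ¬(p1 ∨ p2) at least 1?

p1 = 0, p2 = 0 ↦ 1  ≥
p1 = 0, p2 = 1/3 ↦ 2/3  <
p1 = 0, p2 = 2/3 ↦ 1/3  <
p1 = 0, p2 = 1 ↦ 0  <
p1 = 1/3, p2 = 0 ↦ 2/3  <
p1 = 1/3, p2 = 1/3 ↦ 2/3  <
p1 = 1/3, p2 = 2/3 ↦ 1/3  <
p1 = 1/3, p2 = 1 ↦ 0  <
p1 = 2/3, p2 = 0 ↦ 1/3  <
p1 = 2/3, p2 = 1/3 ↦ 1/3  <
p1 = 2/3, p2 = 2/3 ↦ 1/3  <
p1 = 2/3, p2 = 1 ↦ 0  <
p1 = 1, p2 = 0 ↦ 0  <
p1 = 1, p2 = 1/3 ↦ 0  <
p1 = 1, p2 = 2/3 ↦ 0  <
p1 = 1, p2 = 1 ↦ 0  <
So 1 of the 16 assignments meets the threshold.

1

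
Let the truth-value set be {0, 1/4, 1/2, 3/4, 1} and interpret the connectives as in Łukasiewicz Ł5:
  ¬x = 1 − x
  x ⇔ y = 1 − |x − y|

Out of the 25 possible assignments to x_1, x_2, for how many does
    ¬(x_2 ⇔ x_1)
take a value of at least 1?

2

value 1: 2 assignments (counts)
value 3/4: 4 assignments
value 1/2: 6 assignments
value 1/4: 8 assignments
value 0: 5 assignments
So 2 of the 25 assignments meet the threshold.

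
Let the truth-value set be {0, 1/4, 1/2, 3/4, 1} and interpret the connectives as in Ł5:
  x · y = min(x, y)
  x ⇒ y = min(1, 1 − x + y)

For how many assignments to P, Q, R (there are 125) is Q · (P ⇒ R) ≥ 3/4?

38

value 1: 15 assignments (counts)
value 3/4: 23 assignments (counts)
value 1/2: 28 assignments
value 1/4: 30 assignments
value 0: 29 assignments
So 38 of the 125 assignments meet the threshold.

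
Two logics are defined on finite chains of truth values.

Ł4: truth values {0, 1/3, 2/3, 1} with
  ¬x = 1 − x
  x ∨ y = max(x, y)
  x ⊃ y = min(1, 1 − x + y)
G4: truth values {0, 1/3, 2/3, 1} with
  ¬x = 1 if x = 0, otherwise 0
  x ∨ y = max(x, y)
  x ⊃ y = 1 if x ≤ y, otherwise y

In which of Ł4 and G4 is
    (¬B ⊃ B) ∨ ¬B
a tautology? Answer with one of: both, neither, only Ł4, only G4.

only G4

In Ł4: at B = 1/3 the value is 2/3 — not a tautology.
In G4: every assignment gives 1 — tautology.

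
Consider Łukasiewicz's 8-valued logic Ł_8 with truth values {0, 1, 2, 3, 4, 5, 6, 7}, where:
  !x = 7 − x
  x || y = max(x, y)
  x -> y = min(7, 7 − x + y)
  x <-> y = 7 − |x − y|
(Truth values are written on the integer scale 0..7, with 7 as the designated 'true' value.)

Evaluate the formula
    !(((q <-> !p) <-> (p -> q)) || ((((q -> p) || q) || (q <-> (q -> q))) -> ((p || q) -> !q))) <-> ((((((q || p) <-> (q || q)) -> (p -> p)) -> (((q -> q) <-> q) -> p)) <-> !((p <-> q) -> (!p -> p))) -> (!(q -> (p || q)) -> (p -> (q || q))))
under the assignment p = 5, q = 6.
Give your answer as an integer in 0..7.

4

!p = !5 = 2
q <-> !p = 6 <-> 2 = 3
p -> q = 5 -> 6 = 7
(q <-> !p) <-> (p -> q) = 3 <-> 7 = 3
q -> p = 6 -> 5 = 6
(q -> p) || q = 6 || 6 = 6
q -> q = 6 -> 6 = 7
q <-> (q -> q) = 6 <-> 7 = 6
((q -> p) || q) || (q <-> (q -> q)) = 6 || 6 = 6
p || q = 5 || 6 = 6
!q = !6 = 1
(p || q) -> !q = 6 -> 1 = 2
(((q -> p) || q) || (q <-> (q -> q))) -> ((p || q) -> !q) = 6 -> 2 = 3
((q <-> !p) <-> (p -> q)) || ((((q -> p) || q) || (q <-> (q -> q))) -> ((p || q) -> !q)) = 3 || 3 = 3
!(((q <-> !p) <-> (p -> q)) || ((((q -> p) || q) || (q <-> (q -> q))) -> ((p || q) -> !q))) = !3 = 4
q || p = 6 || 5 = 6
q || q = 6 || 6 = 6
(q || p) <-> (q || q) = 6 <-> 6 = 7
p -> p = 5 -> 5 = 7
((q || p) <-> (q || q)) -> (p -> p) = 7 -> 7 = 7
q -> q = 6 -> 6 = 7
(q -> q) <-> q = 7 <-> 6 = 6
((q -> q) <-> q) -> p = 6 -> 5 = 6
(((q || p) <-> (q || q)) -> (p -> p)) -> (((q -> q) <-> q) -> p) = 7 -> 6 = 6
p <-> q = 5 <-> 6 = 6
!p = !5 = 2
!p -> p = 2 -> 5 = 7
(p <-> q) -> (!p -> p) = 6 -> 7 = 7
!((p <-> q) -> (!p -> p)) = !7 = 0
((((q || p) <-> (q || q)) -> (p -> p)) -> (((q -> q) <-> q) -> p)) <-> !((p <-> q) -> (!p -> p)) = 6 <-> 0 = 1
p || q = 5 || 6 = 6
q -> (p || q) = 6 -> 6 = 7
!(q -> (p || q)) = !7 = 0
q || q = 6 || 6 = 6
p -> (q || q) = 5 -> 6 = 7
!(q -> (p || q)) -> (p -> (q || q)) = 0 -> 7 = 7
(((((q || p) <-> (q || q)) -> (p -> p)) -> (((q -> q) <-> q) -> p)) <-> !((p <-> q) -> (!p -> p))) -> (!(q -> (p || q)) -> (p -> (q || q))) = 1 -> 7 = 7
!(((q <-> !p) <-> (p -> q)) || ((((q -> p) || q) || (q <-> (q -> q))) -> ((p || q) -> !q))) <-> ((((((q || p) <-> (q || q)) -> (p -> p)) -> (((q -> q) <-> q) -> p)) <-> !((p <-> q) -> (!p -> p))) -> (!(q -> (p || q)) -> (p -> (q || q)))) = 4 <-> 7 = 4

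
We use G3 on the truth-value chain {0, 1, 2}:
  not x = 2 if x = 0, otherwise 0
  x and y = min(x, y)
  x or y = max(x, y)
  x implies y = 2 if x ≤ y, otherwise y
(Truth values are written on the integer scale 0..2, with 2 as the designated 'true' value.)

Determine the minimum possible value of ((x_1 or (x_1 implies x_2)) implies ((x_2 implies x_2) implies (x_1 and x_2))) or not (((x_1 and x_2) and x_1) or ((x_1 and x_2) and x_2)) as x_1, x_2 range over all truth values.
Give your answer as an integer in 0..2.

1

Take x_1 = 1, x_2 = 1:
x_1 implies x_2 = 1 implies 1 = 2
x_1 or (x_1 implies x_2) = 1 or 2 = 2
x_2 implies x_2 = 1 implies 1 = 2
x_1 and x_2 = 1 and 1 = 1
(x_2 implies x_2) implies (x_1 and x_2) = 2 implies 1 = 1
(x_1 or (x_1 implies x_2)) implies ((x_2 implies x_2) implies (x_1 and x_2)) = 2 implies 1 = 1
x_1 and x_2 = 1 and 1 = 1
(x_1 and x_2) and x_1 = 1 and 1 = 1
x_1 and x_2 = 1 and 1 = 1
(x_1 and x_2) and x_2 = 1 and 1 = 1
((x_1 and x_2) and x_1) or ((x_1 and x_2) and x_2) = 1 or 1 = 1
not (((x_1 and x_2) and x_1) or ((x_1 and x_2) and x_2)) = not 1 = 0
((x_1 or (x_1 implies x_2)) implies ((x_2 implies x_2) implies (x_1 and x_2))) or not (((x_1 and x_2) and x_1) or ((x_1 and x_2) and x_2)) = 1 or 0 = 1
No assignment yields a value below 1, so this is the minimum.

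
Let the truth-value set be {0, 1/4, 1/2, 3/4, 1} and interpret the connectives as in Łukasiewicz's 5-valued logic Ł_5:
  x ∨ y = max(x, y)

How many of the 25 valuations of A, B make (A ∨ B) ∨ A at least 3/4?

value 1: 9 assignments (counts)
value 3/4: 7 assignments (counts)
value 1/2: 5 assignments
value 1/4: 3 assignments
value 0: 1 assignment
So 16 of the 25 assignments meet the threshold.

16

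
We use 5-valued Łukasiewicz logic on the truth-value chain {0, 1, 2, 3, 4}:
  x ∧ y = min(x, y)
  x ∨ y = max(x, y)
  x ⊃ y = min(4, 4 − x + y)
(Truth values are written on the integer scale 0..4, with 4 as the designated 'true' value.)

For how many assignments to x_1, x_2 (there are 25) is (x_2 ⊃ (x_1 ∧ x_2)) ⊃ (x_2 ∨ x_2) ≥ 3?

12

value 4: 9 assignments (counts)
value 3: 3 assignments (counts)
value 2: 4 assignments
value 1: 4 assignments
value 0: 5 assignments
So 12 of the 25 assignments meet the threshold.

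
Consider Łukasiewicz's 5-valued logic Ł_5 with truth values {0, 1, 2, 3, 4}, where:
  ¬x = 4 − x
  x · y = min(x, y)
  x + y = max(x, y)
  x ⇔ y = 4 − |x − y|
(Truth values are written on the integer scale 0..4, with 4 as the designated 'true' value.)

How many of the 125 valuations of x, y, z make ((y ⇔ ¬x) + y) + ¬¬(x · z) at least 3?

value 4: 48 assignments (counts)
value 3: 44 assignments (counts)
value 2: 18 assignments
value 1: 10 assignments
value 0: 5 assignments
So 92 of the 125 assignments meet the threshold.

92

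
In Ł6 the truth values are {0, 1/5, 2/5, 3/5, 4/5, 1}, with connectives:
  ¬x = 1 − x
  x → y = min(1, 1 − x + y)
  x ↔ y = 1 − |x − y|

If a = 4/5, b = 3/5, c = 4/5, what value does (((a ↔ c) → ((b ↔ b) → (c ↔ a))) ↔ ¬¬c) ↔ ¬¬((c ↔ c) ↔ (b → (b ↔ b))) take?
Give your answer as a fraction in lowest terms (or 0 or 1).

4/5

a ↔ c = 4/5 ↔ 4/5 = 1
b ↔ b = 3/5 ↔ 3/5 = 1
c ↔ a = 4/5 ↔ 4/5 = 1
(b ↔ b) → (c ↔ a) = 1 → 1 = 1
(a ↔ c) → ((b ↔ b) → (c ↔ a)) = 1 → 1 = 1
¬c = ¬4/5 = 1/5
¬¬c = ¬1/5 = 4/5
((a ↔ c) → ((b ↔ b) → (c ↔ a))) ↔ ¬¬c = 1 ↔ 4/5 = 4/5
c ↔ c = 4/5 ↔ 4/5 = 1
b ↔ b = 3/5 ↔ 3/5 = 1
b → (b ↔ b) = 3/5 → 1 = 1
(c ↔ c) ↔ (b → (b ↔ b)) = 1 ↔ 1 = 1
¬((c ↔ c) ↔ (b → (b ↔ b))) = ¬1 = 0
¬¬((c ↔ c) ↔ (b → (b ↔ b))) = ¬0 = 1
(((a ↔ c) → ((b ↔ b) → (c ↔ a))) ↔ ¬¬c) ↔ ¬¬((c ↔ c) ↔ (b → (b ↔ b))) = 4/5 ↔ 1 = 4/5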